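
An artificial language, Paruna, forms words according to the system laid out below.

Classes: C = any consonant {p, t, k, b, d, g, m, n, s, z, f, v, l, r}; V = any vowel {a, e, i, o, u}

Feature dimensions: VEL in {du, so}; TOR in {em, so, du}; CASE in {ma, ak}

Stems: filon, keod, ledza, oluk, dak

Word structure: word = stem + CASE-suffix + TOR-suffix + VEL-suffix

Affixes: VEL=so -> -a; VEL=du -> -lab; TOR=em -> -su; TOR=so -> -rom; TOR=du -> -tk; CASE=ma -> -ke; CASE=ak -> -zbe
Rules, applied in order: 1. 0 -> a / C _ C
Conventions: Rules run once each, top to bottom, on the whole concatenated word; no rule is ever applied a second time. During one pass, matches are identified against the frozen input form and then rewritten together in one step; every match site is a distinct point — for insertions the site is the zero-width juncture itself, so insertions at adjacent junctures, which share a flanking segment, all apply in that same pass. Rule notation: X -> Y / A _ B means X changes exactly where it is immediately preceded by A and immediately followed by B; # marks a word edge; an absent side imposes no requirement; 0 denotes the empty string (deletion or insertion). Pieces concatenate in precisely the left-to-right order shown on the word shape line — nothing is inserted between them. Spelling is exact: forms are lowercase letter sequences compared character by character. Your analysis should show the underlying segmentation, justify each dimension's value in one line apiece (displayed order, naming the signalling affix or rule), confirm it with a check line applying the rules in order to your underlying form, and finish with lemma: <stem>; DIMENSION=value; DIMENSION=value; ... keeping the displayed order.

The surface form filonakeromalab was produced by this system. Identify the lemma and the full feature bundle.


underlying: filon-ke-rom-lab
VEL=du - signalled by the affix -lab
TOR=so - signalled by the affix -rom
CASE=ma - signalled by the affix -ke
check: filonkeromlab -> filonakeromalab
lemma: filon; VEL=du; TOR=so; CASE=ma


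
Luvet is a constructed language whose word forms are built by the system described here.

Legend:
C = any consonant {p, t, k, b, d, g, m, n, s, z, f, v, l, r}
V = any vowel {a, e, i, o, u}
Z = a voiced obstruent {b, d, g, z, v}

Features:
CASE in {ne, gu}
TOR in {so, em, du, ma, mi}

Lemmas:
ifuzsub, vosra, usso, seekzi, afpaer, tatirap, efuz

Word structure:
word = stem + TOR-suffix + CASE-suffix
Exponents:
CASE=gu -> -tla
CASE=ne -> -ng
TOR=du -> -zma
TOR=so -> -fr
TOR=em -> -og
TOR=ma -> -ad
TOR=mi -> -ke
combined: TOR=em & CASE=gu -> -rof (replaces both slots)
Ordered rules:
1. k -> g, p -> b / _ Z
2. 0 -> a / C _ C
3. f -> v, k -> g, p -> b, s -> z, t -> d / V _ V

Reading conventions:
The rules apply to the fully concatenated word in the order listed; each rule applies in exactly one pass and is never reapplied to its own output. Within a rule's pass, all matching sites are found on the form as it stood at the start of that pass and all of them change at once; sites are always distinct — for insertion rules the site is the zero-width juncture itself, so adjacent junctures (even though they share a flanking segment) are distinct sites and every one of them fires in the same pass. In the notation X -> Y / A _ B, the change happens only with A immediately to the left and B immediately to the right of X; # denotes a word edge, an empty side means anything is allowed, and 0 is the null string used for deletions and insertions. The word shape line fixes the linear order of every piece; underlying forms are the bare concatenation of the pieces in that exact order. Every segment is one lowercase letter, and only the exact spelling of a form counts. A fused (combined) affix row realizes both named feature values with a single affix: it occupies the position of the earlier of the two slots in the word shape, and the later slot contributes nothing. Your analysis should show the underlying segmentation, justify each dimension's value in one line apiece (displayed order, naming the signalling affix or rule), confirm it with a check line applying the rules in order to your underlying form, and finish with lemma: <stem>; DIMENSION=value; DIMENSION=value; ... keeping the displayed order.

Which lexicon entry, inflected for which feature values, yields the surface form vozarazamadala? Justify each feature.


underlying: vosra-zma-tla
CASE=gu - signalled by the affix -tla
TOR=du - signalled by the affix -zma
check: vosrazmatla -> vosrazmatla -> vosarazamatala -> vozarazamadala
lemma: vosra; CASE=gu; TOR=du


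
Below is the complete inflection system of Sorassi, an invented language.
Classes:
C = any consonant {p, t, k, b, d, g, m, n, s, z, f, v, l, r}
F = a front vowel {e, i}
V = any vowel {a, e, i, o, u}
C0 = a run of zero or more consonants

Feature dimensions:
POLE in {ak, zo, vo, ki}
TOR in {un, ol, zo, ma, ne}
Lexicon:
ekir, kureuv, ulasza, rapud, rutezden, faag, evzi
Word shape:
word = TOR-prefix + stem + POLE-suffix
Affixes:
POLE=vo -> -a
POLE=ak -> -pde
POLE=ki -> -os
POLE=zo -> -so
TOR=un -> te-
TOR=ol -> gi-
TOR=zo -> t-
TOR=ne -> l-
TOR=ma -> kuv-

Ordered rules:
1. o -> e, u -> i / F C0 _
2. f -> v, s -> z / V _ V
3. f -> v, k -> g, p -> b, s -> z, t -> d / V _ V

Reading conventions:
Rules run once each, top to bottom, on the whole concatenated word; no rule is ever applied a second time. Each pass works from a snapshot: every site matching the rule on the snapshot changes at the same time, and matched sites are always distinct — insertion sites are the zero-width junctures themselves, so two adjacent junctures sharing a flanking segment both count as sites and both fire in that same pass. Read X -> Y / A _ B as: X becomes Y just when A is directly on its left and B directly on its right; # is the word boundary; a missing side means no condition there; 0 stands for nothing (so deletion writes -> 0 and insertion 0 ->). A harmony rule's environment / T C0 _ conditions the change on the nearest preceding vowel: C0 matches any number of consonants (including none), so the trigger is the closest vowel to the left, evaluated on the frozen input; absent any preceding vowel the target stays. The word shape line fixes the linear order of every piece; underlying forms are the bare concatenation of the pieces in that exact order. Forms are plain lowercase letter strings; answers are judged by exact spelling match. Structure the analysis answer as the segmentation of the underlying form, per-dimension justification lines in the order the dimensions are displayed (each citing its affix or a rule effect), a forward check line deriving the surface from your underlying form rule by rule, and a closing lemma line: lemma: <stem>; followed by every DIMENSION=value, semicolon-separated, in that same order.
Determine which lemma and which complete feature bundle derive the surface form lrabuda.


underlying: l-rapud-a
POLE=vo - signalled by the affix -a
TOR=ne - signalled by the affix l-
check: lrapuda -> lrapuda -> lrapuda -> lrabuda
lemma: rapud; POLE=vo; TOR=ne


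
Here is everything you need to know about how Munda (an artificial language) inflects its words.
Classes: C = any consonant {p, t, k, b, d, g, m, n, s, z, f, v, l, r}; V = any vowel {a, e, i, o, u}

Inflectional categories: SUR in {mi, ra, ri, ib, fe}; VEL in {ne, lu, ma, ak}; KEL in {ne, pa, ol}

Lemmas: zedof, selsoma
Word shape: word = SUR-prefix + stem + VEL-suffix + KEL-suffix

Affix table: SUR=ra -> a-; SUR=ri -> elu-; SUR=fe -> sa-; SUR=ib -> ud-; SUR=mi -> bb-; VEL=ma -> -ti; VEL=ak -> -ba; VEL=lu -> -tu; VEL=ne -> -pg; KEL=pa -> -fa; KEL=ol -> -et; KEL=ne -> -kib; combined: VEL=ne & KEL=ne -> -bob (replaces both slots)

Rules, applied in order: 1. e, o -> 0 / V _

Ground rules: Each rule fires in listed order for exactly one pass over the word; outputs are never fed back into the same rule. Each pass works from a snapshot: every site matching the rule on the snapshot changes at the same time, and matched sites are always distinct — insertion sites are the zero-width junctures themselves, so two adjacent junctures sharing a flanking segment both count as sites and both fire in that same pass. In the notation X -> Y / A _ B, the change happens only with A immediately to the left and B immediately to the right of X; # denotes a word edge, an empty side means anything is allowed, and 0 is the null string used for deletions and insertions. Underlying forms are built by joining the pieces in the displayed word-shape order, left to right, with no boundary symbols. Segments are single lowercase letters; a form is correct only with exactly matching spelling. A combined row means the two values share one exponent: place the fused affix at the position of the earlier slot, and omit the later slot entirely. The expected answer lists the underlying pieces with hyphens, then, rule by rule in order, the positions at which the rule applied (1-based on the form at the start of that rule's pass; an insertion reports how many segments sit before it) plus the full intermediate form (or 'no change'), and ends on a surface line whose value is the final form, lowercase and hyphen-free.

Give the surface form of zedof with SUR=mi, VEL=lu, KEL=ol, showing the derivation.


underlying: bb-zedof-tu-et
1. e, o -> 0 / V _: fires at position(s) 10: bbzedoftut
surface: bbzedoftut


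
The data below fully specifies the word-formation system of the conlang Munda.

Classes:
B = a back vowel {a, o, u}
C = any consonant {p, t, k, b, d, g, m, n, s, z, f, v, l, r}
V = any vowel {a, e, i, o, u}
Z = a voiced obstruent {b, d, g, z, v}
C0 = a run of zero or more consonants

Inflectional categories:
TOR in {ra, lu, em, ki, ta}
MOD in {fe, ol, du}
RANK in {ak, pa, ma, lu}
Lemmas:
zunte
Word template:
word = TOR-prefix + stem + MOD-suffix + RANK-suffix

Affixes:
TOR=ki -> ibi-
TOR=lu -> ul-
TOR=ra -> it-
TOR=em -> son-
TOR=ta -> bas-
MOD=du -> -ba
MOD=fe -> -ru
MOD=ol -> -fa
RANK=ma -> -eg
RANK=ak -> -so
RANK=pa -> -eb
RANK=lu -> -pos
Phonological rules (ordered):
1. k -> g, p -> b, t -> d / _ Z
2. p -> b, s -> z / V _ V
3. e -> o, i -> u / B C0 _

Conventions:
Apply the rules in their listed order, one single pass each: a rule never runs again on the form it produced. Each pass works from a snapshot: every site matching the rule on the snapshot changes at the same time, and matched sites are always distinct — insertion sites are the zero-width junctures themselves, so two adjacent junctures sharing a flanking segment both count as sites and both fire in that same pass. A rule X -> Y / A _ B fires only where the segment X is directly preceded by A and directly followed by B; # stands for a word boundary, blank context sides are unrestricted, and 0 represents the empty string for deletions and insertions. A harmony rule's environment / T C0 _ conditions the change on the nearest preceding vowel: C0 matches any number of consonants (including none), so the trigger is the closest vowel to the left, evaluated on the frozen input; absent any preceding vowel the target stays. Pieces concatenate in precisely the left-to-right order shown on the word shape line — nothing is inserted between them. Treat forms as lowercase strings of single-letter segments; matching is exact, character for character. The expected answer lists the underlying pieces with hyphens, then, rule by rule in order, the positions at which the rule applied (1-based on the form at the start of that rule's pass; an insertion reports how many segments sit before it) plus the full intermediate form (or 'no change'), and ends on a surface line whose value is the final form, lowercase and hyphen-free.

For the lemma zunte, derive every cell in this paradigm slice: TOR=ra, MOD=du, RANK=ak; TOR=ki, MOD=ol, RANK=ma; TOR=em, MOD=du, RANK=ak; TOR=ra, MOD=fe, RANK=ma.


cell TOR=ra, MOD=du, RANK=ak:
underlying: it-zunte-ba-so
1. k -> g, p -> b, t -> d / _ Z: fires at position(s) 2: idzuntebaso
2. p -> b, s -> z / V _ V: fires at position(s) 10: idzuntebazo
3. e -> o, i -> u / B C0 _: fires at position(s) 7: idzuntobazo
surface: idzuntobazo

cell TOR=ki, MOD=ol, RANK=ma:
underlying: ibi-zunte-fa-eg
1. k -> g, p -> b, t -> d / _ Z: no change
2. p -> b, s -> z / V _ V: no change
3. e -> o, i -> u / B C0 _: fires at position(s) 8, 11: ibizuntofaog
surface: ibizuntofaog

cell TOR=em, MOD=du, RANK=ak:
underlying: son-zunte-ba-so
1. k -> g, p -> b, t -> d / _ Z: no change
2. p -> b, s -> z / V _ V: fires at position(s) 11: sonzuntebazo
3. e -> o, i -> u / B C0 _: fires at position(s) 8: sonzuntobazo
surface: sonzuntobazo

cell TOR=ra, MOD=fe, RANK=ma:
underlying: it-zunte-ru-eg
1. k -> g, p -> b, t -> d / _ Z: fires at position(s) 2: idzunterueg
2. p -> b, s -> z / V _ V: no change
3. e -> o, i -> u / B C0 _: fires at position(s) 7, 10: idzuntoruog
surface: idzuntoruog


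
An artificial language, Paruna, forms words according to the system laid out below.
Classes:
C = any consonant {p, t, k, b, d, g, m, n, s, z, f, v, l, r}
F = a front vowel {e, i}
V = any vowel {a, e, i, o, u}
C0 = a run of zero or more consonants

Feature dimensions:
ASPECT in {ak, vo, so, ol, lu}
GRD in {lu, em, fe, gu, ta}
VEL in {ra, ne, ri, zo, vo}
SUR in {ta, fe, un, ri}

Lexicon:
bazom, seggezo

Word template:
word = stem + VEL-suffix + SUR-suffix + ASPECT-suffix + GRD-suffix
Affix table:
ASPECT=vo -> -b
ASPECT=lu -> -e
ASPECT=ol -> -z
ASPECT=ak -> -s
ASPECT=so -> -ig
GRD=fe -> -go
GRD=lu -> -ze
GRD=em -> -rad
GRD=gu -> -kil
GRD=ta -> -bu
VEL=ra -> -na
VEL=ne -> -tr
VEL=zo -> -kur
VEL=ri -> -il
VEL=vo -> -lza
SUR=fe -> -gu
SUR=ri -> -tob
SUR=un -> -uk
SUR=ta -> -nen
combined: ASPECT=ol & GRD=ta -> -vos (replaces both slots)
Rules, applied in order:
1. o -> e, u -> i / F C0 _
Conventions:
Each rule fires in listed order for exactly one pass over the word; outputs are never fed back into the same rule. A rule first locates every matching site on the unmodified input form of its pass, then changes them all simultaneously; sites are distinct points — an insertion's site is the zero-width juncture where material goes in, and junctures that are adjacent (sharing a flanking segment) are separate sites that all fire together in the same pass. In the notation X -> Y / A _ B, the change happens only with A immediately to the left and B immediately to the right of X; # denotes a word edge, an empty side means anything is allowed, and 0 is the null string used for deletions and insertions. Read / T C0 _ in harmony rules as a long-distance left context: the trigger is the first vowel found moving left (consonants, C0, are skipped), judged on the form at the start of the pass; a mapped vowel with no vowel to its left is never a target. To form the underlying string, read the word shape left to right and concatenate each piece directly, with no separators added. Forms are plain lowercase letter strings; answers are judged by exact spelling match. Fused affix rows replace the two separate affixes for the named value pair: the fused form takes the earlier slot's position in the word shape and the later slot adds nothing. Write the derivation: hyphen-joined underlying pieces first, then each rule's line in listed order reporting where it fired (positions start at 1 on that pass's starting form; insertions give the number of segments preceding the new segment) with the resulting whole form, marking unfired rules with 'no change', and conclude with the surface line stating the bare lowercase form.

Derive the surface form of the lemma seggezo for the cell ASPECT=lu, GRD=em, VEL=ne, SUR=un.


underlying: seggezo-tr-uk-e-rad
1. o -> e, u -> i / F C0 _: fires at position(s) 7: seggezetrukerad
surface: seggezetrukerad


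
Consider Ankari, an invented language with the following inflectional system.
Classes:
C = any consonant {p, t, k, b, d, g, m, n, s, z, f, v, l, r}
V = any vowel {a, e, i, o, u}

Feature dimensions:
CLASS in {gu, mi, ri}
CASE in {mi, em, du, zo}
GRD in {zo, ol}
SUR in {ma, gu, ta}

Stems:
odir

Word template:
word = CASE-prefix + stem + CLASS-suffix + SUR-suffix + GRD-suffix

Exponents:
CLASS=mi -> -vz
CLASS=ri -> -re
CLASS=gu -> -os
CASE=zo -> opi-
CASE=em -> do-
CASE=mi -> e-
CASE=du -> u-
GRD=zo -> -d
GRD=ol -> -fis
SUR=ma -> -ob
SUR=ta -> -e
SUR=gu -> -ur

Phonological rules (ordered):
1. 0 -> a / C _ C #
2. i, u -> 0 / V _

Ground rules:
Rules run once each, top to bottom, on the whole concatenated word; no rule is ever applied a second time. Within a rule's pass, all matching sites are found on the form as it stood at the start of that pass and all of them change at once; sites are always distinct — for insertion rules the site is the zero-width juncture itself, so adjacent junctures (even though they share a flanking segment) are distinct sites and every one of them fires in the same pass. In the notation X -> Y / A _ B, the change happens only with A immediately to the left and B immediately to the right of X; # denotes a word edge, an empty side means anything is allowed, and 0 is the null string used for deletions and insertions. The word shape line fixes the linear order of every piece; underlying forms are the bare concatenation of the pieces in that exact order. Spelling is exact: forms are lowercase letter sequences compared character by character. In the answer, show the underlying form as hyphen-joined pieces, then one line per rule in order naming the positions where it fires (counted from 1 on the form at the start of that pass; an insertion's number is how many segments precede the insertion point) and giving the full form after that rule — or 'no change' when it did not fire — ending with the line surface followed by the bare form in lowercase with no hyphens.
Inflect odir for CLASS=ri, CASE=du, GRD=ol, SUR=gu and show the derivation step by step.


underlying: u-odir-re-ur-fis
1. 0 -> a / C _ C #: no change
2. i, u -> 0 / V _: fires at position(s) 8: uodirrerfis
surface: uodirrerfis


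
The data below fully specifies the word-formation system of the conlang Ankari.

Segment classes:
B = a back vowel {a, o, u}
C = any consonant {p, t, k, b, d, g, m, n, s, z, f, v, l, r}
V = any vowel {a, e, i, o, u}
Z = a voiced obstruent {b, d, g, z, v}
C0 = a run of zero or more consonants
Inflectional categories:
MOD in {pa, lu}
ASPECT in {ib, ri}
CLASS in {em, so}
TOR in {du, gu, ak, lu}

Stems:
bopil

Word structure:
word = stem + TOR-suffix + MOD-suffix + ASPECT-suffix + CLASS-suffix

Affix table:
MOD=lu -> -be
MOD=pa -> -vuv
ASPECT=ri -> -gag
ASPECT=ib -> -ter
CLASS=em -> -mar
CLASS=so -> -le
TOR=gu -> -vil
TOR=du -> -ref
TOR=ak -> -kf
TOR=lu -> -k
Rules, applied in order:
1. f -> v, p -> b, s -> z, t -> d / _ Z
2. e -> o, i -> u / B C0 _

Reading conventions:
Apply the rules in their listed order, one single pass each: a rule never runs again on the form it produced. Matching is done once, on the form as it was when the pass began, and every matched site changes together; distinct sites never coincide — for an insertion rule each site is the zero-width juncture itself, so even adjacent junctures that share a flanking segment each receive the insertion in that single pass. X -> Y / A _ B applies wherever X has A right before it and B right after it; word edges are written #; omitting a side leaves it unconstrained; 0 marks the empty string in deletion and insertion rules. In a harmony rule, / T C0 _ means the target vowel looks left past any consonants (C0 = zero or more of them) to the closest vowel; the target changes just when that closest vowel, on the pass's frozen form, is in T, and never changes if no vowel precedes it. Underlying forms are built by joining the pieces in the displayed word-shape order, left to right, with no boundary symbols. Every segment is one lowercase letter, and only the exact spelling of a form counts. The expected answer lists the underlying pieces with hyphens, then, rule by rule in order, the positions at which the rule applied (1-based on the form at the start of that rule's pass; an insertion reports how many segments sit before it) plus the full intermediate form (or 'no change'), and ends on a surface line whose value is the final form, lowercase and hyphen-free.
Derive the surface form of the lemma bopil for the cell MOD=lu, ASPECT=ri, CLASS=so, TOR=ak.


underlying: bopil-kf-be-gag-le
1. f -> v, p -> b, s -> z, t -> d / _ Z: fires at position(s) 7: bopilkvbegagle
2. e -> o, i -> u / B C0 _: fires at position(s) 4, 14: bopulkvbegaglo
surface: bopulkvbegaglo


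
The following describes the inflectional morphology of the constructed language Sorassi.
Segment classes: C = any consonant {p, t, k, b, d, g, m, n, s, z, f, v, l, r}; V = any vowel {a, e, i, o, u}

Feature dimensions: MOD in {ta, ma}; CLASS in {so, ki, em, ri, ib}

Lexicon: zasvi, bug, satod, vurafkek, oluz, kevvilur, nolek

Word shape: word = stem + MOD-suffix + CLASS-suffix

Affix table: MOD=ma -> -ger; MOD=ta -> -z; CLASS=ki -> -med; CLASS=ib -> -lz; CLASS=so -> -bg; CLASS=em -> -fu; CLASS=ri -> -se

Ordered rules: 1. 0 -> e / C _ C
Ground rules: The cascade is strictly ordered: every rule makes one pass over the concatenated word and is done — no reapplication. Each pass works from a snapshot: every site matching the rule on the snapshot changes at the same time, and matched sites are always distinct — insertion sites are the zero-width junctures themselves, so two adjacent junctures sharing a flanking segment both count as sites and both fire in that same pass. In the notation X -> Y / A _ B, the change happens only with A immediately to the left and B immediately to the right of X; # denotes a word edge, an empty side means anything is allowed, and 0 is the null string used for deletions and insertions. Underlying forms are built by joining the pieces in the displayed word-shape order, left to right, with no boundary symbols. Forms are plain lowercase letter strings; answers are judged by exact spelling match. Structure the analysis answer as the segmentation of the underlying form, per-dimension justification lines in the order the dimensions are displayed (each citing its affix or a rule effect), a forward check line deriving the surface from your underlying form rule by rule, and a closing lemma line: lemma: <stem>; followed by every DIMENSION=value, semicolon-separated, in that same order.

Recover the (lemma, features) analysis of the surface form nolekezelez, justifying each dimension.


underlying: nolek-z-lz
MOD=ta - signalled by the affix -z
CLASS=ib - signalled by the affix -lz
check: nolekzlz -> nolekezelez
lemma: nolek; MOD=ta; CLASS=ib


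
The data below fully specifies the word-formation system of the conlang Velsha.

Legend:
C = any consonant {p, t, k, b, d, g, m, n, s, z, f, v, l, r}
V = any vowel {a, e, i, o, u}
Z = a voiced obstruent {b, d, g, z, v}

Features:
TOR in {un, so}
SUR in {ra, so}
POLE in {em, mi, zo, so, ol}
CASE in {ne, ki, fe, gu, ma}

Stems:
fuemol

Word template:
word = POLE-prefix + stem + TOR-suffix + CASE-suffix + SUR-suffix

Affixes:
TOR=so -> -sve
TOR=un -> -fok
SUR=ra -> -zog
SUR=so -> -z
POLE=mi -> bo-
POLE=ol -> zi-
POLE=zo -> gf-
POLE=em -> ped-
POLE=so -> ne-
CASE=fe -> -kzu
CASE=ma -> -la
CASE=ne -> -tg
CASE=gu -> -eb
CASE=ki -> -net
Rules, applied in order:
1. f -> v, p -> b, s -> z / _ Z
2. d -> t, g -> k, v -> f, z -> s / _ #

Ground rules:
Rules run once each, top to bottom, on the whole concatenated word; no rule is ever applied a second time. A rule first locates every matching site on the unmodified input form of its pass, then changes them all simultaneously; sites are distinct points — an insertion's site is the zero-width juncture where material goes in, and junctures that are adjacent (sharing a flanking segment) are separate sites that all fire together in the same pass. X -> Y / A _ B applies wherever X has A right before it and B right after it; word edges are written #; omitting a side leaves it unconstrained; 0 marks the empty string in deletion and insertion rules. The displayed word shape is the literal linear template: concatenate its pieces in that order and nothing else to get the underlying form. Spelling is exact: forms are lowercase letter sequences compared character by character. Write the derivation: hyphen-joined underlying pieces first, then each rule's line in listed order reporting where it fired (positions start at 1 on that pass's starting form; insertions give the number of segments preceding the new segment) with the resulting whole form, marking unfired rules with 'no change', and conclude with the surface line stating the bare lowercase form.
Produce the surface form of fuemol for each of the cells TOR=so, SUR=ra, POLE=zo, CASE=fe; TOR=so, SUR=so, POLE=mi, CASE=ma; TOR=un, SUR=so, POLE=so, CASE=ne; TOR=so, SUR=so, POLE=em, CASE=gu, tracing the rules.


cell TOR=so, SUR=ra, POLE=zo, CASE=fe:
underlying: gf-fuemol-sve-kzu-zog
1. f -> v, p -> b, s -> z / _ Z: fires at position(s) 9: gffuemolzvekzuzog
2. d -> t, g -> k, v -> f, z -> s / _ #: fires at position(s) 17: gffuemolzvekzuzok
surface: gffuemolzvekzuzok

cell TOR=so, SUR=so, POLE=mi, CASE=ma:
underlying: bo-fuemol-sve-la-z
1. f -> v, p -> b, s -> z / _ Z: fires at position(s) 9: bofuemolzvelaz
2. d -> t, g -> k, v -> f, z -> s / _ #: fires at position(s) 14: bofuemolzvelas
surface: bofuemolzvelas

cell TOR=un, SUR=so, POLE=so, CASE=ne:
underlying: ne-fuemol-fok-tg-z
1. f -> v, p -> b, s -> z / _ Z: no change
2. d -> t, g -> k, v -> f, z -> s / _ #: fires at position(s) 14: nefuemolfoktgs
surface: nefuemolfoktgs

cell TOR=so, SUR=so, POLE=em, CASE=gu:
underlying: ped-fuemol-sve-eb-z
1. f -> v, p -> b, s -> z / _ Z: fires at position(s) 10: pedfuemolzveebz
2. d -> t, g -> k, v -> f, z -> s / _ #: fires at position(s) 15: pedfuemolzveebs
surface: pedfuemolzveebs


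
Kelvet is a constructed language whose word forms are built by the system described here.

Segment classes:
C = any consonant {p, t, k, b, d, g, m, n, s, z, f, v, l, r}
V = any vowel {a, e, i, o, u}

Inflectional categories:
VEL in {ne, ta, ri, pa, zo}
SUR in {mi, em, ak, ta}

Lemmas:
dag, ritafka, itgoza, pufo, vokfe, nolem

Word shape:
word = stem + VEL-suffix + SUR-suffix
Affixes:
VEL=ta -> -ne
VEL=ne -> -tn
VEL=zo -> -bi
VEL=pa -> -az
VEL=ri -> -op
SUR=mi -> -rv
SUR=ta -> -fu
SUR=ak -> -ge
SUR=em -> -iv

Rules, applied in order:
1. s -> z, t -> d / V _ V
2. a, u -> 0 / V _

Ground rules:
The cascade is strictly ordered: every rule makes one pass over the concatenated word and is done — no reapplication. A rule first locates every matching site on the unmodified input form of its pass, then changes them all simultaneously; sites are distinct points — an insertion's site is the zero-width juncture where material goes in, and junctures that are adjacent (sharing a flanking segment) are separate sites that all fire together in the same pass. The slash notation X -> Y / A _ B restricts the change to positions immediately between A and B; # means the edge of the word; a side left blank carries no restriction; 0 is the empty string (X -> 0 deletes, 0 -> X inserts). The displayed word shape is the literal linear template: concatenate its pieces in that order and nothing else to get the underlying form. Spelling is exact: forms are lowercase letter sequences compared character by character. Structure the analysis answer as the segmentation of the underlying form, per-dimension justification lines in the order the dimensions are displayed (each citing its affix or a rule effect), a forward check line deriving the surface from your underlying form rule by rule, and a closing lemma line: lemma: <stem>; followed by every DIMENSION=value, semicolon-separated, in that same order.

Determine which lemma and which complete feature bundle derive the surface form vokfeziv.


underlying: vokfe-az-iv
VEL=pa - signalled by the affix -az
SUR=em - signalled by the affix -iv
check: vokfeaziv -> vokfeaziv -> vokfeziv
lemma: vokfe; VEL=pa; SUR=em


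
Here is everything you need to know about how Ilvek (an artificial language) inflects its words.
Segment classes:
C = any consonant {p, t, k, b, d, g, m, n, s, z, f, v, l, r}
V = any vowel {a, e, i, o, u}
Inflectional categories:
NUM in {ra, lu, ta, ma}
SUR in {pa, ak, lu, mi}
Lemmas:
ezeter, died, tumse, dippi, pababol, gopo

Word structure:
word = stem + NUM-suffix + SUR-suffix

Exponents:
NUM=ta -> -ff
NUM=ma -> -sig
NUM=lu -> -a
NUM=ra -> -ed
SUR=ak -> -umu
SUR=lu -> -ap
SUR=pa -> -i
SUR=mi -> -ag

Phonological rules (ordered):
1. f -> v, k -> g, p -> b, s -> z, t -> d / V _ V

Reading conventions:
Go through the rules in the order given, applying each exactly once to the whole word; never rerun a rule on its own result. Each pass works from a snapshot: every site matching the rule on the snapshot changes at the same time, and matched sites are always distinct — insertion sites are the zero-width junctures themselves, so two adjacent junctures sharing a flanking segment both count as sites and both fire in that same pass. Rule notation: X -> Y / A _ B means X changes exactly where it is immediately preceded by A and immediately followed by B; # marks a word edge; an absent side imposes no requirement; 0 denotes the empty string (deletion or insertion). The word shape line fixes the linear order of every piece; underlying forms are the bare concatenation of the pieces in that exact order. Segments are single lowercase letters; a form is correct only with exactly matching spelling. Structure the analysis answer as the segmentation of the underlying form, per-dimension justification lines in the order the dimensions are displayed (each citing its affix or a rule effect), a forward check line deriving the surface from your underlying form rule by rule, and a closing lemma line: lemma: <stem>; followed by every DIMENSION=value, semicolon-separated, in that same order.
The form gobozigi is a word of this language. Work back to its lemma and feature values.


underlying: gopo-sig-i
NUM=ma - signalled by the affix -sig
SUR=pa - signalled by the affix -i
check: goposigi -> gobozigi
lemma: gopo; NUM=ma; SUR=pa


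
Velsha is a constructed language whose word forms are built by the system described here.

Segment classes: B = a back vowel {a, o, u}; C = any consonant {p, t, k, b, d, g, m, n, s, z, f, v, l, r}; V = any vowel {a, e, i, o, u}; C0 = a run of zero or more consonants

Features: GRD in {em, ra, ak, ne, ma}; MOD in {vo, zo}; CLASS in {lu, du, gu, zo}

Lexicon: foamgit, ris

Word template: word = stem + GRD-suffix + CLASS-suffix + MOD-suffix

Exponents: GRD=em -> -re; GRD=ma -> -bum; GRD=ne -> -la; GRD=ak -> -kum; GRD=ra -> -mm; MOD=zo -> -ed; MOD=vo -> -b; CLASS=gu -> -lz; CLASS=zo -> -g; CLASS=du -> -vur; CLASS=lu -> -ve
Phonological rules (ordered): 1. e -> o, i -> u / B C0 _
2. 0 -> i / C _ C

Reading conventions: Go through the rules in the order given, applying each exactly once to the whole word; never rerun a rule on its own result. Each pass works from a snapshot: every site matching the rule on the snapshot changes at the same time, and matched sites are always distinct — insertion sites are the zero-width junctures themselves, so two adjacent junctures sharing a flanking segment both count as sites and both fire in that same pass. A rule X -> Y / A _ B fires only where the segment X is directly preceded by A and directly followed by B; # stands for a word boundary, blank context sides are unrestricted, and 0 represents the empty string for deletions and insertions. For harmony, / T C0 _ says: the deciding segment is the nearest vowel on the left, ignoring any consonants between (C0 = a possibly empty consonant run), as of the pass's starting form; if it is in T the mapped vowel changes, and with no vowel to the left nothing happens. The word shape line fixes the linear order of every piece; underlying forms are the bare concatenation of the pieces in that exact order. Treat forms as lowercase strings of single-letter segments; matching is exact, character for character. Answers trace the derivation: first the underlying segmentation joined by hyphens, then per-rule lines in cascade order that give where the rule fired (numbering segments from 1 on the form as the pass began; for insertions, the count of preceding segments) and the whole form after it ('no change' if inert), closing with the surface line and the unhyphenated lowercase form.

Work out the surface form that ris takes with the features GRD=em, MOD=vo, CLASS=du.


underlying: ris-re-vur-b
1. e -> o, i -> u / B C0 _: no change
2. 0 -> i / C _ C: inserts after position(s) 3, 8: risirevurib
surface: risirevurib


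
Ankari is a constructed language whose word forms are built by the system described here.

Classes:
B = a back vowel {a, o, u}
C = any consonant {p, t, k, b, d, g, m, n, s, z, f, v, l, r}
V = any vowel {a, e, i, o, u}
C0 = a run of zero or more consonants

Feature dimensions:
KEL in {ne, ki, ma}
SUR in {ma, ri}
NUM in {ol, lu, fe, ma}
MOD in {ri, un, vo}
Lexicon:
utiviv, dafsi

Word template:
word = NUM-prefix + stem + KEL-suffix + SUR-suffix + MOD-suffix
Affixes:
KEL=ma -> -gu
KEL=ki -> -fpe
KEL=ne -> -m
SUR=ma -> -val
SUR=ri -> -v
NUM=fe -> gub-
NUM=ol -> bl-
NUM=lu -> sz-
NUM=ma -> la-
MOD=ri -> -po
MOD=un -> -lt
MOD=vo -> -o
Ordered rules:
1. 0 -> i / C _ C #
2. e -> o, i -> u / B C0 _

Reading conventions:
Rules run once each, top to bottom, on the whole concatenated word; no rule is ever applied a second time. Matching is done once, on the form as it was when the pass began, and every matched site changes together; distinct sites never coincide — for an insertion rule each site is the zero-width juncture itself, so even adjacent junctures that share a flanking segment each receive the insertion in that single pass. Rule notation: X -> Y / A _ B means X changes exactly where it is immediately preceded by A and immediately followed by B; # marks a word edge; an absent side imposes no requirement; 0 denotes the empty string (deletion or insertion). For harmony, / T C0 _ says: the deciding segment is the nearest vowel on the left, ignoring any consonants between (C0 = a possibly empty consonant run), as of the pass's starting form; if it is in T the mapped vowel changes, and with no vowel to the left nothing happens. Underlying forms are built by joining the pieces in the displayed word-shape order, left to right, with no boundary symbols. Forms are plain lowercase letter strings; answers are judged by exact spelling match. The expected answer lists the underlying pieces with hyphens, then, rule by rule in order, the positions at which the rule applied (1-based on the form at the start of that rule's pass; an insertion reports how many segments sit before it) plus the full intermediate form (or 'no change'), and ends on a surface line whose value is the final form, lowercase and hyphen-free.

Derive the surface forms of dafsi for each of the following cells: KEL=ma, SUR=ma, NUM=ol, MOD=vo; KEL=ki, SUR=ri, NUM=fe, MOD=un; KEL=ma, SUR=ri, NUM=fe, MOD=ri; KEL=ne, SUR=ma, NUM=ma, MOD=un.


cell KEL=ma, SUR=ma, NUM=ol, MOD=vo:
underlying: bl-dafsi-gu-val-o
1. 0 -> i / C _ C #: no change
2. e -> o, i -> u / B C0 _: fires at position(s) 7: bldafsuguvalo
surface: bldafsuguvalo

cell KEL=ki, SUR=ri, NUM=fe, MOD=un:
underlying: gub-dafsi-fpe-v-lt
1. 0 -> i / C _ C #: inserts after position(s) 13: gubdafsifpevlit
2. e -> o, i -> u / B C0 _: fires at position(s) 8: gubdafsufpevlit
surface: gubdafsufpevlit

cell KEL=ma, SUR=ri, NUM=fe, MOD=ri:
underlying: gub-dafsi-gu-v-po
1. 0 -> i / C _ C #: no change
2. e -> o, i -> u / B C0 _: fires at position(s) 8: gubdafsuguvpo
surface: gubdafsuguvpo

cell KEL=ne, SUR=ma, NUM=ma, MOD=un:
underlying: la-dafsi-m-val-lt
1. 0 -> i / C _ C #: inserts after position(s) 12: ladafsimvallit
2. e -> o, i -> u / B C0 _: fires at position(s) 7, 13: ladafsumvallut
surface: ladafsumvallut


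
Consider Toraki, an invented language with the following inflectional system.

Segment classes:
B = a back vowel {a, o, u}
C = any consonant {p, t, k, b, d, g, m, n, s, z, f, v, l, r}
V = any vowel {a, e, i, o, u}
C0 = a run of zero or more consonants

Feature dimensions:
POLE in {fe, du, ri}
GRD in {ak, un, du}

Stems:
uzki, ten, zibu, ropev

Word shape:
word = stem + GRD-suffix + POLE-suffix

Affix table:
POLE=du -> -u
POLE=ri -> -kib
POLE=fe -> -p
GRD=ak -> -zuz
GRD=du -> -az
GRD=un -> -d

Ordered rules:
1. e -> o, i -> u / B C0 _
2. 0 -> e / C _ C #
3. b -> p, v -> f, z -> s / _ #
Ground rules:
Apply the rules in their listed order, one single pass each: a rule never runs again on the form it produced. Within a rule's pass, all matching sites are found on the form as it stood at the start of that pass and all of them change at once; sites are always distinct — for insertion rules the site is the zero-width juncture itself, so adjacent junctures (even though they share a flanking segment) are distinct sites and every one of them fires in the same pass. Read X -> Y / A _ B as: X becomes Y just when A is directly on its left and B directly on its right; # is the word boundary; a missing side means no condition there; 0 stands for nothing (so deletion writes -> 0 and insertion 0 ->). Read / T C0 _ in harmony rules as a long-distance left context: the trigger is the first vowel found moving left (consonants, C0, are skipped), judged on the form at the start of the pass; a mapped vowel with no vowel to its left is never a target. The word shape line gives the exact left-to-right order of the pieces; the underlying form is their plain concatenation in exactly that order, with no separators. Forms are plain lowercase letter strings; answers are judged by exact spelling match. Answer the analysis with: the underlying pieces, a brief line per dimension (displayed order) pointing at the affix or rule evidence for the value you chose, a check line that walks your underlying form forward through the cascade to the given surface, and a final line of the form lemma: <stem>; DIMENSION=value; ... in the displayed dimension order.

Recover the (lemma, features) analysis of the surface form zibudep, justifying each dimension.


underlying: zibu-d-p
POLE=fe - signalled by the affix -p
GRD=un - signalled by the affix -d
check: zibudp -> zibudp -> zibudep -> zibudep
lemma: zibu; POLE=fe; GRD=un


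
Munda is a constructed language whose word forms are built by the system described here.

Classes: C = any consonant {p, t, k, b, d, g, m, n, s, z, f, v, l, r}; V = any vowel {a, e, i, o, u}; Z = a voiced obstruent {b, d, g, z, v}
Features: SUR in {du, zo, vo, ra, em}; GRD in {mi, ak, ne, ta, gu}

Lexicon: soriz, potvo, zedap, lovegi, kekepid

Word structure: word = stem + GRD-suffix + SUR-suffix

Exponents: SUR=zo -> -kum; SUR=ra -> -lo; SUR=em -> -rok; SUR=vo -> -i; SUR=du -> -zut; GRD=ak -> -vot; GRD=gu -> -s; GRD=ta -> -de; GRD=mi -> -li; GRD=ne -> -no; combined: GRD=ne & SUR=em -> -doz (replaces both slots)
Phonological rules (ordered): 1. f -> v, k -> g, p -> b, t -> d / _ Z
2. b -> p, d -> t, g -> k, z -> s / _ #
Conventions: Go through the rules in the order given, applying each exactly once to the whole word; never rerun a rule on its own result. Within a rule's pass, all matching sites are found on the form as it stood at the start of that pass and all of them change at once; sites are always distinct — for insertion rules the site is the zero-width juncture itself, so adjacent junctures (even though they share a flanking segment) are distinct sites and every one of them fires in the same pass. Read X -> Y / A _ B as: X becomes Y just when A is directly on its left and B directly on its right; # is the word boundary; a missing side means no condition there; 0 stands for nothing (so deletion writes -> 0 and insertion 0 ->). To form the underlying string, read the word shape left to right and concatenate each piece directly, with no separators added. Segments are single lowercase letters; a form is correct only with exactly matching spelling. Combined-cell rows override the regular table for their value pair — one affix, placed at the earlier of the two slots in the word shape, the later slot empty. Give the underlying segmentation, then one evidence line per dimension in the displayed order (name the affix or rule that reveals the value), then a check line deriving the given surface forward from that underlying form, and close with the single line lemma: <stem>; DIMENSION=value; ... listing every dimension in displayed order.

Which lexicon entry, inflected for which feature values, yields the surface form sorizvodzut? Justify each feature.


underlying: soriz-vot-zut
SUR=du - signalled by the affix -zut
GRD=ak - signalled by the affix -vot
check: sorizvotzut -> sorizvodzut -> sorizvodzut
lemma: soriz; SUR=du; GRD=ak
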